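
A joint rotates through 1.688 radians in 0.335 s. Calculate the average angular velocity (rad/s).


omega = delta_theta / delta_t
omega = 1.688 / 0.335
omega = 5.0388


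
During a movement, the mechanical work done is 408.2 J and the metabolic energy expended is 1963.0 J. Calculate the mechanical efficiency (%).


eta = (W_mech / E_meta) * 100
eta = (408.2 / 1963.0) * 100
ratio = 0.2079
eta = 20.7947


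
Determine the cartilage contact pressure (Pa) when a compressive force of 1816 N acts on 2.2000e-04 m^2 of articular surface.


P = F / A
P = 1816 / 2.2000e-04
P = 8.2545e+06


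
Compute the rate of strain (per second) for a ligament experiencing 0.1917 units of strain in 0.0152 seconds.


strain_rate = delta_strain / delta_t
strain_rate = 0.1917 / 0.0152
strain_rate = 12.6118


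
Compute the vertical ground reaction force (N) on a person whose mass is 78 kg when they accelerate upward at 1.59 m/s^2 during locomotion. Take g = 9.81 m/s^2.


GRF = m * (g + a)
GRF = 78 * (9.81 + 1.59)
GRF = 78 * 11.4000
GRF = 889.2000


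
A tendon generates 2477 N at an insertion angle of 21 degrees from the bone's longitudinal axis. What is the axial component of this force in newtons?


F_eff = F_tendon * cos(theta)
theta = 21 deg = 0.3665 rad
cos(theta) = 0.9336
F_eff = 2477 * 0.9336
F_eff = 2312.4787


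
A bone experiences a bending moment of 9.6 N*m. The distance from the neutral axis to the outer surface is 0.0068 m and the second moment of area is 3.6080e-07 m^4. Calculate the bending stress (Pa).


sigma = M * c / I
sigma = 9.6 * 0.0068 / 3.6080e-07
M * c = 0.0653
sigma = 180931.2639


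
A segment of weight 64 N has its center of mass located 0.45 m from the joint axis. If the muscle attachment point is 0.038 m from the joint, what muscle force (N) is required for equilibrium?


F_muscle = W * d_load / d_muscle
F_muscle = 64 * 0.45 / 0.038
Numerator = 28.8000
F_muscle = 757.8947


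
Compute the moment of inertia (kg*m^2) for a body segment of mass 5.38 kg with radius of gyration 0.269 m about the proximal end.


I = m * k^2
I = 5.38 * 0.269^2
k^2 = 0.0724
I = 0.3893


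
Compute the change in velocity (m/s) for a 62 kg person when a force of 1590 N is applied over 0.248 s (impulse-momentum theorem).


J = F * dt = 1590 * 0.248 = 394.3200 N*s
delta_v = J / m
delta_v = 394.3200 / 62
delta_v = 6.3600


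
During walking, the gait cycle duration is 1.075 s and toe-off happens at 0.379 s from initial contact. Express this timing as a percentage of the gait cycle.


pct = (event_time / cycle_time) * 100
pct = (0.379 / 1.075) * 100
ratio = 0.3526
pct = 35.2558


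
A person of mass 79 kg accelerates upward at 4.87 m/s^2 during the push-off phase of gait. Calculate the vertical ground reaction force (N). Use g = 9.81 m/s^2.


GRF = m * (g + a)
GRF = 79 * (9.81 + 4.87)
GRF = 79 * 14.6800
GRF = 1159.7200


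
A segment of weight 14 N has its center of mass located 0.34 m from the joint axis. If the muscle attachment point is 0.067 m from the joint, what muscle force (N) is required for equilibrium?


F_muscle = W * d_load / d_muscle
F_muscle = 14 * 0.34 / 0.067
Numerator = 4.7600
F_muscle = 71.0448


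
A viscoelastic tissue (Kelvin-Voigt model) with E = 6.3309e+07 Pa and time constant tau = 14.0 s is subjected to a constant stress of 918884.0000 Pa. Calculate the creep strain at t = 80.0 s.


epsilon(t) = (sigma/E) * (1 - exp(-t/tau))
sigma/E = 918884.0000 / 6.3309e+07 = 0.0145
exp(-t/tau) = exp(-80.0 / 14.0) = 0.0033
epsilon = 0.0145 * (1 - 0.0033)
epsilon = 0.0145


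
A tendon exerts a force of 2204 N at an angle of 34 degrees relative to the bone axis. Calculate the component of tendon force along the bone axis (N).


F_eff = F_tendon * cos(theta)
theta = 34 deg = 0.5934 rad
cos(theta) = 0.8290
F_eff = 2204 * 0.8290
F_eff = 1827.1988


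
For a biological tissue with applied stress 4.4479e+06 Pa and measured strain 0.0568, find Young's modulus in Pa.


E = stress / strain
E = 4.4479e+06 / 0.0568
E = 7.8308e+07


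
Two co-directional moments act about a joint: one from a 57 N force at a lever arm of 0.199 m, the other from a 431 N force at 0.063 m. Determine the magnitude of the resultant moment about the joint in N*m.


M = F1 * d1 + F2 * d2
M = 57 * 0.199 + 431 * 0.063
M = 11.3430 + 27.1530
M = 38.4960


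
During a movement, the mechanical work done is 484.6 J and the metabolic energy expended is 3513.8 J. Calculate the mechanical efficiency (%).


eta = (W_mech / E_meta) * 100
eta = (484.6 / 3513.8) * 100
ratio = 0.1379
eta = 13.7913


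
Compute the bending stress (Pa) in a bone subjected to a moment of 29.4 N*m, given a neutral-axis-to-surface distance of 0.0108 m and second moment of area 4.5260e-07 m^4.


sigma = M * c / I
sigma = 29.4 * 0.0108 / 4.5260e-07
M * c = 0.3175
sigma = 701546.6195


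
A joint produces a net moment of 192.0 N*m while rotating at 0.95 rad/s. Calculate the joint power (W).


P = M * omega
P = 192.0 * 0.95
P = 182.4000


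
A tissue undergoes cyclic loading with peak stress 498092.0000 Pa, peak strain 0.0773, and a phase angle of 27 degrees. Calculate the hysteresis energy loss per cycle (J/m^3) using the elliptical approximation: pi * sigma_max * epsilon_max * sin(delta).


E_loss = pi * sigma_max * epsilon_max * sin(delta)
delta = 27 deg = 0.4712 rad
sin(delta) = 0.4540
E_loss = pi * 498092.0000 * 0.0773 * 0.4540
E_loss = 54914.3311


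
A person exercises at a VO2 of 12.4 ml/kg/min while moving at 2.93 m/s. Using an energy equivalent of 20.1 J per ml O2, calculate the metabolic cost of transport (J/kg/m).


Power per kg = VO2 * 20.1 / 60
Power per kg = 12.4 * 20.1 / 60 = 4.1540 W/kg
Cost = power_per_kg / speed
Cost = 4.1540 / 2.93
Cost = 1.4177


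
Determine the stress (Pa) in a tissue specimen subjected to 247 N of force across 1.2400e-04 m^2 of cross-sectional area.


stress = F / A
stress = 247 / 1.2400e-04
stress = 1.9919e+06


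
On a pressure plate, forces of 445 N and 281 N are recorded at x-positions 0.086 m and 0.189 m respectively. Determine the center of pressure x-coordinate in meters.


COP_x = (F1*x1 + F2*x2) / (F1 + F2)
COP_x = (445*0.086 + 281*0.189) / (445 + 281)
Numerator = 91.3790
Denominator = 726
COP_x = 0.1259


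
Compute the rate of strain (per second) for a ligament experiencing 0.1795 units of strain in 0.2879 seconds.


strain_rate = delta_strain / delta_t
strain_rate = 0.1795 / 0.2879
strain_rate = 0.6235


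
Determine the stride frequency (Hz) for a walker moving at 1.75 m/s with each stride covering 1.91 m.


f = v / stride_length
f = 1.75 / 1.91
f = 0.9162


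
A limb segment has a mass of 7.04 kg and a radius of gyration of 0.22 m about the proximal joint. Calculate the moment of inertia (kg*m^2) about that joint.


I = m * k^2
I = 7.04 * 0.22^2
k^2 = 0.0484
I = 0.3407


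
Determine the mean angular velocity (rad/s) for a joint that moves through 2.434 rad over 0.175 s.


omega = delta_theta / delta_t
omega = 2.434 / 0.175
omega = 13.9086


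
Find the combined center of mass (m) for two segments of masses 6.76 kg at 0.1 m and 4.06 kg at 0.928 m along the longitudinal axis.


COM = (m1*x1 + m2*x2) / (m1 + m2)
COM = (6.76*0.1 + 4.06*0.928) / (6.76 + 4.06)
Numerator = 4.4437
Denominator = 10.8200
COM = 0.4107


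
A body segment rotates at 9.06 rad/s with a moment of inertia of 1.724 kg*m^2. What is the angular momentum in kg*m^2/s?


L = I * omega
L = 1.724 * 9.06
L = 15.6194


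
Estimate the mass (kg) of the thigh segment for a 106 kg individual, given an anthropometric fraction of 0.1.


m_segment = body_mass * fraction
m_segment = 106 * 0.1
m_segment = 10.6000


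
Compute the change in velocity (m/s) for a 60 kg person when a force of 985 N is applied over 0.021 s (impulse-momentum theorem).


J = F * dt = 985 * 0.021 = 20.6850 N*s
delta_v = J / m
delta_v = 20.6850 / 60
delta_v = 0.3448


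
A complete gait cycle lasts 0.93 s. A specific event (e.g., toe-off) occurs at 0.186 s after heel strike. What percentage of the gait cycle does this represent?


pct = (event_time / cycle_time) * 100
pct = (0.186 / 0.93) * 100
ratio = 0.2000
pct = 20.0000


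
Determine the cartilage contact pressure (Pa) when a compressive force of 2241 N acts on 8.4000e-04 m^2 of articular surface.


P = F / A
P = 2241 / 8.4000e-04
P = 2.6679e+06


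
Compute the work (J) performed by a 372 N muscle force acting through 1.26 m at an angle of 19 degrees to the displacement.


W = F * d * cos(theta)
theta = 19 deg = 0.3316 rad
cos(theta) = 0.9455
W = 372 * 1.26 * 0.9455
W = 443.1835


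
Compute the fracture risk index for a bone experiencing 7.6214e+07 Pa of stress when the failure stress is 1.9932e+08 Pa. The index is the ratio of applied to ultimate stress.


FRI = applied / ultimate
FRI = 7.6214e+07 / 1.9932e+08
FRI = 0.3824


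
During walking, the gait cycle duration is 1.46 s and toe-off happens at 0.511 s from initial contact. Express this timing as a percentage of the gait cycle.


pct = (event_time / cycle_time) * 100
pct = (0.511 / 1.46) * 100
ratio = 0.3500
pct = 35.0000


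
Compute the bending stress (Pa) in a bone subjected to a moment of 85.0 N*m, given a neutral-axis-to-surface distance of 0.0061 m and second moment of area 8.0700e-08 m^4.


sigma = M * c / I
sigma = 85.0 * 0.0061 / 8.0700e-08
M * c = 0.5185
sigma = 6.4250e+06


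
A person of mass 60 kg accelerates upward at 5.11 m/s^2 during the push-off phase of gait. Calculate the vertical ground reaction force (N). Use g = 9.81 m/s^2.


GRF = m * (g + a)
GRF = 60 * (9.81 + 5.11)
GRF = 60 * 14.9200
GRF = 895.2000


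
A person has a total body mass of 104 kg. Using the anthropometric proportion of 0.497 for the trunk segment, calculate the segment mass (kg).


m_segment = body_mass * fraction
m_segment = 104 * 0.497
m_segment = 51.6880


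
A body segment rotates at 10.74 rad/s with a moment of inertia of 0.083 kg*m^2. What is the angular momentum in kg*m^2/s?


L = I * omega
L = 0.083 * 10.74
L = 0.8914


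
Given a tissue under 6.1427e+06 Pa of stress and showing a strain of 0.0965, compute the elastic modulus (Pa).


E = stress / strain
E = 6.1427e+06 / 0.0965
E = 6.3655e+07


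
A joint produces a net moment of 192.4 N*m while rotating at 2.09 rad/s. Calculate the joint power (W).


P = M * omega
P = 192.4 * 2.09
P = 402.1160


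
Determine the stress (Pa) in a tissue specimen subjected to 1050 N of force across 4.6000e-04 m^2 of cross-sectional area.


stress = F / A
stress = 1050 / 4.6000e-04
stress = 2.2826e+06


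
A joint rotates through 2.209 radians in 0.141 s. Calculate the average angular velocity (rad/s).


omega = delta_theta / delta_t
omega = 2.209 / 0.141
omega = 15.6667


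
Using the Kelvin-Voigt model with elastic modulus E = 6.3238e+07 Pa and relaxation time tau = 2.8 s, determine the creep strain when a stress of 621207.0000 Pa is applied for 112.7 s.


epsilon(t) = (sigma/E) * (1 - exp(-t/tau))
sigma/E = 621207.0000 / 6.3238e+07 = 0.0098
exp(-t/tau) = exp(-112.7 / 2.8) = 3.3086e-18
epsilon = 0.0098 * (1 - 3.3086e-18)
epsilon = 0.0098


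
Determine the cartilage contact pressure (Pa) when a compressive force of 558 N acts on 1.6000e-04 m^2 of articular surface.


P = F / A
P = 558 / 1.6000e-04
P = 3.4875e+06


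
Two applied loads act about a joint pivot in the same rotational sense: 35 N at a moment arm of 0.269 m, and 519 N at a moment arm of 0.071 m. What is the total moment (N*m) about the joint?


M = F1 * d1 + F2 * d2
M = 35 * 0.269 + 519 * 0.071
M = 9.4150 + 36.8490
M = 46.2640


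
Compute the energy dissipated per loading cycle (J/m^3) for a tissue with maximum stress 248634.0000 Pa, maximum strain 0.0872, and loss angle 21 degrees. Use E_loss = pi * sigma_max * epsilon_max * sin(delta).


E_loss = pi * sigma_max * epsilon_max * sin(delta)
delta = 21 deg = 0.3665 rad
sin(delta) = 0.3584
E_loss = pi * 248634.0000 * 0.0872 * 0.3584
E_loss = 24409.3400


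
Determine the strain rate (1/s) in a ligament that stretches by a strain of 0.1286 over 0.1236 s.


strain_rate = delta_strain / delta_t
strain_rate = 0.1286 / 0.1236
strain_rate = 1.0405


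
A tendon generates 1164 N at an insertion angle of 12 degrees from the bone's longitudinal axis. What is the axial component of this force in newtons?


F_eff = F_tendon * cos(theta)
theta = 12 deg = 0.2094 rad
cos(theta) = 0.9781
F_eff = 1164 * 0.9781
F_eff = 1138.5638


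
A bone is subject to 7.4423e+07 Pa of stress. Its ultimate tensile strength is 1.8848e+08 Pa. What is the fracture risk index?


FRI = applied / ultimate
FRI = 7.4423e+07 / 1.8848e+08
FRI = 0.3949


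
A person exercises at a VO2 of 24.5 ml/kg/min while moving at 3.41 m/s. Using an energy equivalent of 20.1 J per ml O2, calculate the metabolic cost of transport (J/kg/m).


Power per kg = VO2 * 20.1 / 60
Power per kg = 24.5 * 20.1 / 60 = 8.2075 W/kg
Cost = power_per_kg / speed
Cost = 8.2075 / 3.41
Cost = 2.4069


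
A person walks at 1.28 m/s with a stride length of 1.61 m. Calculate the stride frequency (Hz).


f = v / stride_length
f = 1.28 / 1.61
f = 0.7950


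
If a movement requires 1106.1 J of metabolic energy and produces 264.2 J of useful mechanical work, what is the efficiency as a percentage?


eta = (W_mech / E_meta) * 100
eta = (264.2 / 1106.1) * 100
ratio = 0.2389
eta = 23.8857


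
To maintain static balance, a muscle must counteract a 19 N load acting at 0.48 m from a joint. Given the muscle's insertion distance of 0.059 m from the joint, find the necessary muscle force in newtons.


F_muscle = W * d_load / d_muscle
F_muscle = 19 * 0.48 / 0.059
Numerator = 9.1200
F_muscle = 154.5763


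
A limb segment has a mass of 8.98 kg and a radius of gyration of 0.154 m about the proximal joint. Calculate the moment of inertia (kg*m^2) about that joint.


I = m * k^2
I = 8.98 * 0.154^2
k^2 = 0.0237
I = 0.2130


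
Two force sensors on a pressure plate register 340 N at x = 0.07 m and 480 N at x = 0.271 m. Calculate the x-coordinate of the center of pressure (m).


COP_x = (F1*x1 + F2*x2) / (F1 + F2)
COP_x = (340*0.07 + 480*0.271) / (340 + 480)
Numerator = 153.8800
Denominator = 820
COP_x = 0.1877


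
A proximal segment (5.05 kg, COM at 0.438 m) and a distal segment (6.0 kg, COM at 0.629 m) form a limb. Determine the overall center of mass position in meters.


COM = (m1*x1 + m2*x2) / (m1 + m2)
COM = (5.05*0.438 + 6.0*0.629) / (5.05 + 6.0)
Numerator = 5.9859
Denominator = 11.0500
COM = 0.5417


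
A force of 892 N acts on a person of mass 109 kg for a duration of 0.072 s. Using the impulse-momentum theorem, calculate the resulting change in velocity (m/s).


J = F * dt = 892 * 0.072 = 64.2240 N*s
delta_v = J / m
delta_v = 64.2240 / 109
delta_v = 0.5892


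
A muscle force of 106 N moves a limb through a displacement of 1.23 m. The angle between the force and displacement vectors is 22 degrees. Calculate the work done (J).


W = F * d * cos(theta)
theta = 22 deg = 0.3840 rad
cos(theta) = 0.9272
W = 106 * 1.23 * 0.9272
W = 120.8862


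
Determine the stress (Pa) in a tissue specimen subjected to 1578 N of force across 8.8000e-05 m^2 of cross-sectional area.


stress = F / A
stress = 1578 / 8.8000e-05
stress = 1.7932e+07


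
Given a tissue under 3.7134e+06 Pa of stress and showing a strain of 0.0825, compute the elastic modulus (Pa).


E = stress / strain
E = 3.7134e+06 / 0.0825
E = 4.5011e+07


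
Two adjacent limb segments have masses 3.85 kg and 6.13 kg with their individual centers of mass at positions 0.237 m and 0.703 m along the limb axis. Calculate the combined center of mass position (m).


COM = (m1*x1 + m2*x2) / (m1 + m2)
COM = (3.85*0.237 + 6.13*0.703) / (3.85 + 6.13)
Numerator = 5.2218
Denominator = 9.9800
COM = 0.5232


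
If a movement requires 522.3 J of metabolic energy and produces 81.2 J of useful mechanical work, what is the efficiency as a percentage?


eta = (W_mech / E_meta) * 100
eta = (81.2 / 522.3) * 100
ratio = 0.1555
eta = 15.5466


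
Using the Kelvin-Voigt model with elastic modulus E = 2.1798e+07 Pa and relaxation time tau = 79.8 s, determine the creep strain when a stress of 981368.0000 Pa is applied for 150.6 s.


epsilon(t) = (sigma/E) * (1 - exp(-t/tau))
sigma/E = 981368.0000 / 2.1798e+07 = 0.0450
exp(-t/tau) = exp(-150.6 / 79.8) = 0.1515
epsilon = 0.0450 * (1 - 0.1515)
epsilon = 0.0382


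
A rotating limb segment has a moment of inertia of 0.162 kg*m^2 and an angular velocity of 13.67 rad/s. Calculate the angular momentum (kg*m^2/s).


L = I * omega
L = 0.162 * 13.67
L = 2.2145


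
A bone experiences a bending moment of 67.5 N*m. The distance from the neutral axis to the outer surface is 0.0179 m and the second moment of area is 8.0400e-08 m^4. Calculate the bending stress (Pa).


sigma = M * c / I
sigma = 67.5 * 0.0179 / 8.0400e-08
M * c = 1.2083
sigma = 1.5028e+07


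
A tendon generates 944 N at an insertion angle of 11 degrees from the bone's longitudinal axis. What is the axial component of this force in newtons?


F_eff = F_tendon * cos(theta)
theta = 11 deg = 0.1920 rad
cos(theta) = 0.9816
F_eff = 944 * 0.9816
F_eff = 926.6561


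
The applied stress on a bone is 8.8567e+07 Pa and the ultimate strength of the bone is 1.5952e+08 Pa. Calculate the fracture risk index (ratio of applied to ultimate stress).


FRI = applied / ultimate
FRI = 8.8567e+07 / 1.5952e+08
FRI = 0.5552


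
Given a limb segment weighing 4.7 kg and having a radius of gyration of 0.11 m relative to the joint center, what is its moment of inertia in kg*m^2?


I = m * k^2
I = 4.7 * 0.11^2
k^2 = 0.0121
I = 0.0569


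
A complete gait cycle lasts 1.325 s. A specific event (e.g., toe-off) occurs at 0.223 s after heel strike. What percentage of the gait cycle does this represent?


pct = (event_time / cycle_time) * 100
pct = (0.223 / 1.325) * 100
ratio = 0.1683
pct = 16.8302


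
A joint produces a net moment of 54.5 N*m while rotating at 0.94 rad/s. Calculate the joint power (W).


P = M * omega
P = 54.5 * 0.94
P = 51.2300


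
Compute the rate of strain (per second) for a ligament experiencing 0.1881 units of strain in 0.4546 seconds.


strain_rate = delta_strain / delta_t
strain_rate = 0.1881 / 0.4546
strain_rate = 0.4138


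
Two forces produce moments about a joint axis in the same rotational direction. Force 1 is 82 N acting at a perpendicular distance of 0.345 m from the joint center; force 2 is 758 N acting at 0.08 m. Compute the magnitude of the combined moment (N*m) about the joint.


M = F1 * d1 + F2 * d2
M = 82 * 0.345 + 758 * 0.08
M = 28.2900 + 60.6400
M = 88.9300


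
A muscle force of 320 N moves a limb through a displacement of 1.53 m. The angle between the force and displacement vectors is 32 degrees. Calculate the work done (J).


W = F * d * cos(theta)
theta = 32 deg = 0.5585 rad
cos(theta) = 0.8480
W = 320 * 1.53 * 0.8480
W = 415.2043


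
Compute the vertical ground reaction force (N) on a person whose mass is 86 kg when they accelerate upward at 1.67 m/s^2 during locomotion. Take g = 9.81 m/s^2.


GRF = m * (g + a)
GRF = 86 * (9.81 + 1.67)
GRF = 86 * 11.4800
GRF = 987.2800


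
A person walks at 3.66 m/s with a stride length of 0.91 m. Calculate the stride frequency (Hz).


f = v / stride_length
f = 3.66 / 0.91
f = 4.0220


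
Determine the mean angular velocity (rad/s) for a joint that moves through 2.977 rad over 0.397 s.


omega = delta_theta / delta_t
omega = 2.977 / 0.397
omega = 7.4987


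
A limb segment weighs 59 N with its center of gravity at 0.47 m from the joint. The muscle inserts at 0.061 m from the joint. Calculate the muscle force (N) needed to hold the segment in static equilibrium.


F_muscle = W * d_load / d_muscle
F_muscle = 59 * 0.47 / 0.061
Numerator = 27.7300
F_muscle = 454.5902


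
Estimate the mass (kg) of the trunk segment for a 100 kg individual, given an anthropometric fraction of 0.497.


m_segment = body_mass * fraction
m_segment = 100 * 0.497
m_segment = 49.7000


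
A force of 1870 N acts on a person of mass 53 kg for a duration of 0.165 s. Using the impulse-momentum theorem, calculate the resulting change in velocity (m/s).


J = F * dt = 1870 * 0.165 = 308.5500 N*s
delta_v = J / m
delta_v = 308.5500 / 53
delta_v = 5.8217


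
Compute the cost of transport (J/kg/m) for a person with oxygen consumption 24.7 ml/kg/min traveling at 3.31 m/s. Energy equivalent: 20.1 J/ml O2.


Power per kg = VO2 * 20.1 / 60
Power per kg = 24.7 * 20.1 / 60 = 8.2745 W/kg
Cost = power_per_kg / speed
Cost = 8.2745 / 3.31
Cost = 2.4998


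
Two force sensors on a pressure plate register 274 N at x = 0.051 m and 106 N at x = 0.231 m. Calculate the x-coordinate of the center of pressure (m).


COP_x = (F1*x1 + F2*x2) / (F1 + F2)
COP_x = (274*0.051 + 106*0.231) / (274 + 106)
Numerator = 38.4600
Denominator = 380
COP_x = 0.1012


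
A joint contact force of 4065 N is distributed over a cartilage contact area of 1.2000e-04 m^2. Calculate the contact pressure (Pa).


P = F / A
P = 4065 / 1.2000e-04
P = 3.3875e+07


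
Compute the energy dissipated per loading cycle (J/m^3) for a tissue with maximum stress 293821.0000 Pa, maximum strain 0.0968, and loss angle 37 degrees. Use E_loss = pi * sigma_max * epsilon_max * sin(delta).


E_loss = pi * sigma_max * epsilon_max * sin(delta)
delta = 37 deg = 0.6458 rad
sin(delta) = 0.6018
E_loss = pi * 293821.0000 * 0.0968 * 0.6018
E_loss = 53773.8445


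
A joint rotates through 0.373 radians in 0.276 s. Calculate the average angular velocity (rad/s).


omega = delta_theta / delta_t
omega = 0.373 / 0.276
omega = 1.3514


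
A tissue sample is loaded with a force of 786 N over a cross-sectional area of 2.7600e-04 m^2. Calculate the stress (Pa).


stress = F / A
stress = 786 / 2.7600e-04
stress = 2.8478e+06


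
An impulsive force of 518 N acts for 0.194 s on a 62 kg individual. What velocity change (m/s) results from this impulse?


J = F * dt = 518 * 0.194 = 100.4920 N*s
delta_v = J / m
delta_v = 100.4920 / 62
delta_v = 1.6208


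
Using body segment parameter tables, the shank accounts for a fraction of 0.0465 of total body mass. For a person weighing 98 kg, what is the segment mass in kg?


m_segment = body_mass * fraction
m_segment = 98 * 0.0465
m_segment = 4.5570


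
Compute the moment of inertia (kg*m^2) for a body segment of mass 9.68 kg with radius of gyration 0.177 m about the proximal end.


I = m * k^2
I = 9.68 * 0.177^2
k^2 = 0.0313
I = 0.3033


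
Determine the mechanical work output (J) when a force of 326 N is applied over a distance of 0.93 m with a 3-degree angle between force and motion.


W = F * d * cos(theta)
theta = 3 deg = 0.0524 rad
cos(theta) = 0.9986
W = 326 * 0.93 * 0.9986
W = 302.7645


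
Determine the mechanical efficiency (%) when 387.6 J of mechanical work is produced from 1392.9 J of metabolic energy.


eta = (W_mech / E_meta) * 100
eta = (387.6 / 1392.9) * 100
ratio = 0.2783
eta = 27.8268


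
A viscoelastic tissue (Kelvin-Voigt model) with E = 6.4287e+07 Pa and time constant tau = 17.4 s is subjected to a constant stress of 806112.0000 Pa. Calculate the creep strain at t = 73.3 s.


epsilon(t) = (sigma/E) * (1 - exp(-t/tau))
sigma/E = 806112.0000 / 6.4287e+07 = 0.0125
exp(-t/tau) = exp(-73.3 / 17.4) = 0.0148
epsilon = 0.0125 * (1 - 0.0148)
epsilon = 0.0124


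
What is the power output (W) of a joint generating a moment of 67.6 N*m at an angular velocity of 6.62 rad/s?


P = M * omega
P = 67.6 * 6.62
P = 447.5120


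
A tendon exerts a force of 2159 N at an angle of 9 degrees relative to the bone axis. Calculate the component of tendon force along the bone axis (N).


F_eff = F_tendon * cos(theta)
theta = 9 deg = 0.1571 rad
cos(theta) = 0.9877
F_eff = 2159 * 0.9877
F_eff = 2132.4191


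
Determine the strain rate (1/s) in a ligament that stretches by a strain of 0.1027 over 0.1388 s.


strain_rate = delta_strain / delta_t
strain_rate = 0.1027 / 0.1388
strain_rate = 0.7399


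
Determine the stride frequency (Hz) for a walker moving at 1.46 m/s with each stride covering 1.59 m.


f = v / stride_length
f = 1.46 / 1.59
f = 0.9182


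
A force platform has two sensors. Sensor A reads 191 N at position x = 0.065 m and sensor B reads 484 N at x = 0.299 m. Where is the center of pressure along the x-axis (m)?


COP_x = (F1*x1 + F2*x2) / (F1 + F2)
COP_x = (191*0.065 + 484*0.299) / (191 + 484)
Numerator = 157.1310
Denominator = 675
COP_x = 0.2328


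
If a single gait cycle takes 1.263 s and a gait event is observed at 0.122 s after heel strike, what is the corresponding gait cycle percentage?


pct = (event_time / cycle_time) * 100
pct = (0.122 / 1.263) * 100
ratio = 0.0966
pct = 9.6595


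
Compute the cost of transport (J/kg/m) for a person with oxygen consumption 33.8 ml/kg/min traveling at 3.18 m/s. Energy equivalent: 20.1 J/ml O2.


Power per kg = VO2 * 20.1 / 60
Power per kg = 33.8 * 20.1 / 60 = 11.3230 W/kg
Cost = power_per_kg / speed
Cost = 11.3230 / 3.18
Cost = 3.5607


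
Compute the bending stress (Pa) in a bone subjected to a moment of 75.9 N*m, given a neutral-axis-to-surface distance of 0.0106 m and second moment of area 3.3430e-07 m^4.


sigma = M * c / I
sigma = 75.9 * 0.0106 / 3.3430e-07
M * c = 0.8045
sigma = 2.4066e+06


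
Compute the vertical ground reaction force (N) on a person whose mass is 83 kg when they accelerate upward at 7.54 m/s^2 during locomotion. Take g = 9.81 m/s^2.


GRF = m * (g + a)
GRF = 83 * (9.81 + 7.54)
GRF = 83 * 17.3500
GRF = 1440.0500


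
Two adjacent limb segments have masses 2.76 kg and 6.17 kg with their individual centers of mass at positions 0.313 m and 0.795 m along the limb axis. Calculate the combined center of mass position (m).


COM = (m1*x1 + m2*x2) / (m1 + m2)
COM = (2.76*0.313 + 6.17*0.795) / (2.76 + 6.17)
Numerator = 5.7690
Denominator = 8.9300
COM = 0.6460


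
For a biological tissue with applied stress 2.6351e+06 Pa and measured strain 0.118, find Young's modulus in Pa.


E = stress / strain
E = 2.6351e+06 / 0.118
E = 2.2331e+07


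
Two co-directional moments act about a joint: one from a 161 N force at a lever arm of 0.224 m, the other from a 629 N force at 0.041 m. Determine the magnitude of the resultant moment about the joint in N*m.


M = F1 * d1 + F2 * d2
M = 161 * 0.224 + 629 * 0.041
M = 36.0640 + 25.7890
M = 61.8530


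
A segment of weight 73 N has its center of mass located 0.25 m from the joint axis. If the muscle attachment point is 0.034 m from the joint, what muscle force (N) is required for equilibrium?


F_muscle = W * d_load / d_muscle
F_muscle = 73 * 0.25 / 0.034
Numerator = 18.2500
F_muscle = 536.7647


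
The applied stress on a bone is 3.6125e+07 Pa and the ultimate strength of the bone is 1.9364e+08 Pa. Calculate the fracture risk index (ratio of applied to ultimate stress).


FRI = applied / ultimate
FRI = 3.6125e+07 / 1.9364e+08
FRI = 0.1866


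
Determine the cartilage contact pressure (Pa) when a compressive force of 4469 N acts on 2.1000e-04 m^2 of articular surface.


P = F / A
P = 4469 / 2.1000e-04
P = 2.1281e+07


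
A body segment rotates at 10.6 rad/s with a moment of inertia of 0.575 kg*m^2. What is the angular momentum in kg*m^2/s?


L = I * omega
L = 0.575 * 10.6
L = 6.0950


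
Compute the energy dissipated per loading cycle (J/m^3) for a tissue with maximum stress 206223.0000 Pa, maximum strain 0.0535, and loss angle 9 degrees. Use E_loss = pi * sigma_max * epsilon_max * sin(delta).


E_loss = pi * sigma_max * epsilon_max * sin(delta)
delta = 9 deg = 0.1571 rad
sin(delta) = 0.1564
E_loss = pi * 206223.0000 * 0.0535 * 0.1564
E_loss = 5422.1708


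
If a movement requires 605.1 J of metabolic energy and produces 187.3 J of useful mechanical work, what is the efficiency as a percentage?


eta = (W_mech / E_meta) * 100
eta = (187.3 / 605.1) * 100
ratio = 0.3095
eta = 30.9536


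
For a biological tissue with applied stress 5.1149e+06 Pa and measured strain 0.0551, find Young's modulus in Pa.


E = stress / strain
E = 5.1149e+06 / 0.0551
E = 9.2829e+07


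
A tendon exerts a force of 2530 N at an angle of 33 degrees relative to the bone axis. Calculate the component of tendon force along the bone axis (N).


F_eff = F_tendon * cos(theta)
theta = 33 deg = 0.5760 rad
cos(theta) = 0.8387
F_eff = 2530 * 0.8387
F_eff = 2121.8365


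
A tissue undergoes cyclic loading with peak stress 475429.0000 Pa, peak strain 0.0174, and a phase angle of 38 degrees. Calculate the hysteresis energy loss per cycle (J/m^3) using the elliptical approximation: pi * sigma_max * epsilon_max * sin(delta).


E_loss = pi * sigma_max * epsilon_max * sin(delta)
delta = 38 deg = 0.6632 rad
sin(delta) = 0.6157
E_loss = pi * 475429.0000 * 0.0174 * 0.6157
E_loss = 16000.2500


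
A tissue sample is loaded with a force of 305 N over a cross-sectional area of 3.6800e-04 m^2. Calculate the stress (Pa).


stress = F / A
stress = 305 / 3.6800e-04
stress = 828804.3478


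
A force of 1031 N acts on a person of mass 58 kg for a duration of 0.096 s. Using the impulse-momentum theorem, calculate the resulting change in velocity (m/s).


J = F * dt = 1031 * 0.096 = 98.9760 N*s
delta_v = J / m
delta_v = 98.9760 / 58
delta_v = 1.7065


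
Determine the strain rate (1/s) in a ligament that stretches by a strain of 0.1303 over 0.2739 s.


strain_rate = delta_strain / delta_t
strain_rate = 0.1303 / 0.2739
strain_rate = 0.4757


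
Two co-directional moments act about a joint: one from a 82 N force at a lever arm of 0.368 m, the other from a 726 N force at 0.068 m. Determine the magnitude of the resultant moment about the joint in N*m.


M = F1 * d1 + F2 * d2
M = 82 * 0.368 + 726 * 0.068
M = 30.1760 + 49.3680
M = 79.5440


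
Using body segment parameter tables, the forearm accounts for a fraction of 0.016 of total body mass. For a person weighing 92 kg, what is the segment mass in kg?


m_segment = body_mass * fraction
m_segment = 92 * 0.016
m_segment = 1.4720


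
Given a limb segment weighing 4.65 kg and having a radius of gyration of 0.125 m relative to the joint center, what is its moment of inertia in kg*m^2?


I = m * k^2
I = 4.65 * 0.125^2
k^2 = 0.0156
I = 0.0727


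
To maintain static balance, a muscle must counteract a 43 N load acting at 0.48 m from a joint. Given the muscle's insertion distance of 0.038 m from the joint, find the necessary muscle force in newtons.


F_muscle = W * d_load / d_muscle
F_muscle = 43 * 0.48 / 0.038
Numerator = 20.6400
F_muscle = 543.1579


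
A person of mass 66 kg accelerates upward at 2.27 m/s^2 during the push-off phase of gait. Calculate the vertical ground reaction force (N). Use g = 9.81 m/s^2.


GRF = m * (g + a)
GRF = 66 * (9.81 + 2.27)
GRF = 66 * 12.0800
GRF = 797.2800


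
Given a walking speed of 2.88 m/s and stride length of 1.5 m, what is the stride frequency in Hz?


f = v / stride_length
f = 2.88 / 1.5
f = 1.9200


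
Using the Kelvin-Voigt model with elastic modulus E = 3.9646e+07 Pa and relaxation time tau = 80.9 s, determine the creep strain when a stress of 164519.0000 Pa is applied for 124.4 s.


epsilon(t) = (sigma/E) * (1 - exp(-t/tau))
sigma/E = 164519.0000 / 3.9646e+07 = 0.0041
exp(-t/tau) = exp(-124.4 / 80.9) = 0.2149
epsilon = 0.0041 * (1 - 0.2149)
epsilon = 0.0033


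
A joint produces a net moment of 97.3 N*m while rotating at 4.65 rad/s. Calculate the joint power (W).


P = M * omega
P = 97.3 * 4.65
P = 452.4450


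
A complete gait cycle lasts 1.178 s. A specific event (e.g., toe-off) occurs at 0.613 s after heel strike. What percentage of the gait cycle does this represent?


pct = (event_time / cycle_time) * 100
pct = (0.613 / 1.178) * 100
ratio = 0.5204
pct = 52.0374


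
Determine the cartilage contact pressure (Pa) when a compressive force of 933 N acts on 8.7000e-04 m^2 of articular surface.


P = F / A
P = 933 / 8.7000e-04
P = 1.0724e+06


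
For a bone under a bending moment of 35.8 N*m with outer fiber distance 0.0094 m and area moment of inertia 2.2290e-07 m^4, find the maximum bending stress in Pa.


sigma = M * c / I
sigma = 35.8 * 0.0094 / 2.2290e-07
M * c = 0.3365
sigma = 1.5097e+06


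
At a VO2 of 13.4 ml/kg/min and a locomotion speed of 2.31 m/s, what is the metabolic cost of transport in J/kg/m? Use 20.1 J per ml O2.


Power per kg = VO2 * 20.1 / 60
Power per kg = 13.4 * 20.1 / 60 = 4.4890 W/kg
Cost = power_per_kg / speed
Cost = 4.4890 / 2.31
Cost = 1.9433


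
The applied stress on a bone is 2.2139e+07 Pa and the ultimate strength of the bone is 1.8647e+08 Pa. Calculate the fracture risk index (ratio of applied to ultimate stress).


FRI = applied / ultimate
FRI = 2.2139e+07 / 1.8647e+08
FRI = 0.1187


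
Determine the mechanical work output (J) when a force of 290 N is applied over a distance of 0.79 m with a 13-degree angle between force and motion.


W = F * d * cos(theta)
theta = 13 deg = 0.2269 rad
cos(theta) = 0.9744
W = 290 * 0.79 * 0.9744
W = 223.2282


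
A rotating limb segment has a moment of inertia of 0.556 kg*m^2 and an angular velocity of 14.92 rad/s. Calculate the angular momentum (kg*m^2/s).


L = I * omega
L = 0.556 * 14.92
L = 8.2955


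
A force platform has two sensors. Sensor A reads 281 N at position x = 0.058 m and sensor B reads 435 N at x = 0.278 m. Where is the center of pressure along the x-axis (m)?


COP_x = (F1*x1 + F2*x2) / (F1 + F2)
COP_x = (281*0.058 + 435*0.278) / (281 + 435)
Numerator = 137.2280
Denominator = 716
COP_x = 0.1917


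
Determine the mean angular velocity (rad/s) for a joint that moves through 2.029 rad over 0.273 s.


omega = delta_theta / delta_t
omega = 2.029 / 0.273
omega = 7.4322


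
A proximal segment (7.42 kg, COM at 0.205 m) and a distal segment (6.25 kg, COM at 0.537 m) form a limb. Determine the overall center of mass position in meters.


COM = (m1*x1 + m2*x2) / (m1 + m2)
COM = (7.42*0.205 + 6.25*0.537) / (7.42 + 6.25)
Numerator = 4.8773
Denominator = 13.6700
COM = 0.3568


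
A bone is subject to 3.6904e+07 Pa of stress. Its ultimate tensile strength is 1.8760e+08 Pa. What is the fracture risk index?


FRI = applied / ultimate
FRI = 3.6904e+07 / 1.8760e+08
FRI = 0.1967


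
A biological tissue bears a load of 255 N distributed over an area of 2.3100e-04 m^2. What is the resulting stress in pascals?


stress = F / A
stress = 255 / 2.3100e-04
stress = 1.1039e+06


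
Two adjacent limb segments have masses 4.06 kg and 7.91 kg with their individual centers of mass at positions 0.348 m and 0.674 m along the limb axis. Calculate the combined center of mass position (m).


COM = (m1*x1 + m2*x2) / (m1 + m2)
COM = (4.06*0.348 + 7.91*0.674) / (4.06 + 7.91)
Numerator = 6.7442
Denominator = 11.9700
COM = 0.5634


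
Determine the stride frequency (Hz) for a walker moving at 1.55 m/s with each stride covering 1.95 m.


f = v / stride_length
f = 1.55 / 1.95
f = 0.7949


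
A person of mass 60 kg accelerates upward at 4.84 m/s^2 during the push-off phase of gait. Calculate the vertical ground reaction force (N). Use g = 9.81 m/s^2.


GRF = m * (g + a)
GRF = 60 * (9.81 + 4.84)
GRF = 60 * 14.6500
GRF = 879.0000


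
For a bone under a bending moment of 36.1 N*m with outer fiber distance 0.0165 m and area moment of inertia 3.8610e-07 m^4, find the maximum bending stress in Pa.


sigma = M * c / I
sigma = 36.1 * 0.0165 / 3.8610e-07
M * c = 0.5957
sigma = 1.5427e+06


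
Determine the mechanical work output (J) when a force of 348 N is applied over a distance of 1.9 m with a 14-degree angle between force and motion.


W = F * d * cos(theta)
theta = 14 deg = 0.2443 rad
cos(theta) = 0.9703
W = 348 * 1.9 * 0.9703
W = 641.5595


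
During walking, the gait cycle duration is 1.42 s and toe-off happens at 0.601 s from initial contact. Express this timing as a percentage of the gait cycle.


pct = (event_time / cycle_time) * 100
pct = (0.601 / 1.42) * 100
ratio = 0.4232
pct = 42.3239


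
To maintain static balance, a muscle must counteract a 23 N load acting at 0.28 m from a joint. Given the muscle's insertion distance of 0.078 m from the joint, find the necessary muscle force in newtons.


F_muscle = W * d_load / d_muscle
F_muscle = 23 * 0.28 / 0.078
Numerator = 6.4400
F_muscle = 82.5641


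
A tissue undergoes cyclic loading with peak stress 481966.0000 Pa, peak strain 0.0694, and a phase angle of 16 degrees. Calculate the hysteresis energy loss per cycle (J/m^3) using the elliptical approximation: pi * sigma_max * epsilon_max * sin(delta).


E_loss = pi * sigma_max * epsilon_max * sin(delta)
delta = 16 deg = 0.2793 rad
sin(delta) = 0.2756
E_loss = pi * 481966.0000 * 0.0694 * 0.2756
E_loss = 28964.3522


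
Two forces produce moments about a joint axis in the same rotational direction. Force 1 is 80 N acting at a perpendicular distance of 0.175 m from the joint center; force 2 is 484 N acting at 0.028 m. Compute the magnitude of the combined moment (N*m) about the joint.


M = F1 * d1 + F2 * d2
M = 80 * 0.175 + 484 * 0.028
M = 14.0000 + 13.5520
M = 27.5520


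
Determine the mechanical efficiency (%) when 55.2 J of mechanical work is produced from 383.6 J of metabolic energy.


eta = (W_mech / E_meta) * 100
eta = (55.2 / 383.6) * 100
ratio = 0.1439
eta = 14.3900


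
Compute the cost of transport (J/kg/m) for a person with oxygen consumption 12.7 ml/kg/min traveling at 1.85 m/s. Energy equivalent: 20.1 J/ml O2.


Power per kg = VO2 * 20.1 / 60
Power per kg = 12.7 * 20.1 / 60 = 4.2545 W/kg
Cost = power_per_kg / speed
Cost = 4.2545 / 1.85
Cost = 2.2997


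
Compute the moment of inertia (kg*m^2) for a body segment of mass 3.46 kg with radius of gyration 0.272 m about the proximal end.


I = m * k^2
I = 3.46 * 0.272^2
k^2 = 0.0740
I = 0.2560


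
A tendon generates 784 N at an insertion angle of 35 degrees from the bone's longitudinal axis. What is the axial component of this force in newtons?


F_eff = F_tendon * cos(theta)
theta = 35 deg = 0.6109 rad
cos(theta) = 0.8192
F_eff = 784 * 0.8192
F_eff = 642.2152


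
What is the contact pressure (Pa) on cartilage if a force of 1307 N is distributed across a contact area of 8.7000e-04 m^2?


P = F / A
P = 1307 / 8.7000e-04
P = 1.5023e+06


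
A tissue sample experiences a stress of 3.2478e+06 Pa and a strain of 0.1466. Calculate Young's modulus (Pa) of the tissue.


E = stress / strain
E = 3.2478e+06 / 0.1466
E = 2.2154e+07


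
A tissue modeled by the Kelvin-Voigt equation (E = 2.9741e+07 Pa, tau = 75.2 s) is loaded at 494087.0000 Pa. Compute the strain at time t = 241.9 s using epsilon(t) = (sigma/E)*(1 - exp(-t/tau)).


epsilon(t) = (sigma/E) * (1 - exp(-t/tau))
sigma/E = 494087.0000 / 2.9741e+07 = 0.0166
exp(-t/tau) = exp(-241.9 / 75.2) = 0.0401
epsilon = 0.0166 * (1 - 0.0401)
epsilon = 0.0159


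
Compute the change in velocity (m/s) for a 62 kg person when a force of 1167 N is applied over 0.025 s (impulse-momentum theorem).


J = F * dt = 1167 * 0.025 = 29.1750 N*s
delta_v = J / m
delta_v = 29.1750 / 62
delta_v = 0.4706


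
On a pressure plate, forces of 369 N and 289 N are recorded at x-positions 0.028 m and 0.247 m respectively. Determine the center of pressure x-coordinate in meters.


COP_x = (F1*x1 + F2*x2) / (F1 + F2)
COP_x = (369*0.028 + 289*0.247) / (369 + 289)
Numerator = 81.7150
Denominator = 658
COP_x = 0.1242


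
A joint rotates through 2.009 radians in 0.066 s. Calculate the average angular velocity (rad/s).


omega = delta_theta / delta_t
omega = 2.009 / 0.066
omega = 30.4394
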